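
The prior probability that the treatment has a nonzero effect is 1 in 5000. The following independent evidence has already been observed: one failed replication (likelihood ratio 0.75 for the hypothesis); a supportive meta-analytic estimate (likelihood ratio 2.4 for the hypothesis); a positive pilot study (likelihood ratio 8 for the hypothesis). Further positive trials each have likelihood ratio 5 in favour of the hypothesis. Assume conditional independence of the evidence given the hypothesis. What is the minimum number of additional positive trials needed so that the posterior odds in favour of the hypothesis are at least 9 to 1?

5

Prior odds = 0.0002/0.9998 = 1/4999.
Combined Bayes factor of the evidence already in hand = 0.75 × 2.4 × 8 = 14.4.
Odds after that evidence = (1/4999) × 14.4 = 72/24995.
Target odds = 9.
Need 5ⁿ ≥ 9 ÷ (72/24995) = 3124.375.
5⁴ = 625 falls short of 3124.375 but 5⁵ = 3125 reaches it, so n = 5.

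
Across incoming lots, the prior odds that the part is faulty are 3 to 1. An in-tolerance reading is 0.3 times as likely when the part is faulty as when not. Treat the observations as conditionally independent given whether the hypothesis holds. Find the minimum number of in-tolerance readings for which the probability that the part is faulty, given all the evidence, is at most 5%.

Prior odds = 3.
Likelihood ratio per in-tolerance reading = 0.3.
Target posterior odds = 0.05/0.95 = 1/19.
Need 3 × 0.3ⁿ ≤ 1/19, i.e. 0.3ⁿ ≤ 1/57.
0.3³ = 0.027 is still above 1/57 but 0.3⁴ = 0.0081 is at or below it, so n = 4.

4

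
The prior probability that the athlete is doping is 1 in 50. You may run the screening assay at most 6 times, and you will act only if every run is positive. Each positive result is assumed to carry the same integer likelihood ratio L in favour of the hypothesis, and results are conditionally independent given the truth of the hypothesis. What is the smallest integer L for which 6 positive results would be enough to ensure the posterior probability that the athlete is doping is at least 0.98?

4

Prior odds = 0.02/0.98 = 1/49.
Target odds = 0.98/0.02 = 49.
Need L⁶ ≥ 49 ÷ (1/49) = 2401.
3⁶ = 729 < 2401 ≤ 4096 = 4⁶, so L = 4.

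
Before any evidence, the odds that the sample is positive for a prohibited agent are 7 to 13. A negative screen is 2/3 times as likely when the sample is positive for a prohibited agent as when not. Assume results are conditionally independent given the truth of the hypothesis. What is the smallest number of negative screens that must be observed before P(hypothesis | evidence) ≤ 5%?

Prior odds = 7/13.
Likelihood ratio per negative screen = 2/3.
Target posterior odds = 0.05/0.95 = 1/19.
Need (7/13) × (2/3)ⁿ ≤ 1/19, i.e. (2/3)ⁿ ≤ 13/133.
(2/3)⁵ = 32/243 is still above 13/133 but (2/3)⁶ = 64/729 is at or below it, so n = 6.

6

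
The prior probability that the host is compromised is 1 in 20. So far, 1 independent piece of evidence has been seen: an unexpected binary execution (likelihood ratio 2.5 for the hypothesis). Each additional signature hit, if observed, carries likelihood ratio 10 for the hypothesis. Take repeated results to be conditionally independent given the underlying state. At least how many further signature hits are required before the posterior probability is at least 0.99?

3

Prior odds = 0.05/0.95 = 1/19.
Bayes factor of the evidence already in hand = 2.5.
Odds after that evidence = (1/19) × 2.5 = 5/38.
Target odds = 0.99/0.01 = 99.
Need 10ⁿ ≥ 99 ÷ (5/38) = 752.4.
10² = 100 falls short of 752.4 but 10³ = 1000 reaches it, so n = 3.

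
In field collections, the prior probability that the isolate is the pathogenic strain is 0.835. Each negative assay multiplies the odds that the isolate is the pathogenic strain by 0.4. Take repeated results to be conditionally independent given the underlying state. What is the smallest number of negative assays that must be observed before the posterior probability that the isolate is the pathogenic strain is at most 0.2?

4

Prior odds = 0.835/0.165 = 167/33.
Likelihood ratio per negative assay = 0.4.
Target posterior odds = 0.2/0.8 = 0.25.
Need (167/33) × 0.4ⁿ ≤ 0.25, i.e. 0.4ⁿ ≤ 33/668.
0.4³ = 0.064 is still above 33/668 but 0.4⁴ = 0.0256 is at or below it, so n = 4.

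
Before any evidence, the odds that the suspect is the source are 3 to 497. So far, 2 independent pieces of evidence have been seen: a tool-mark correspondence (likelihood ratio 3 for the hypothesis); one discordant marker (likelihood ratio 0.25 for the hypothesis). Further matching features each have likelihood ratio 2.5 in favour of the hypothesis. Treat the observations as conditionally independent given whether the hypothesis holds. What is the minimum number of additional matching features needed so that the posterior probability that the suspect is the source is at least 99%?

11

Prior odds = 3/497.
Combined Bayes factor of the evidence already in hand = 3 × 0.25 = 0.75.
Odds after that evidence = (3/497) × 0.75 = 9/1988.
Target odds = 0.99/0.01 = 99.
Need 2.5ⁿ ≥ 99 ÷ (9/1988) = 21868.
2.5¹⁰ = 9765625/1024 falls short of 21868 but 2.5¹¹ = 48828125/2048 reaches it, so n = 11.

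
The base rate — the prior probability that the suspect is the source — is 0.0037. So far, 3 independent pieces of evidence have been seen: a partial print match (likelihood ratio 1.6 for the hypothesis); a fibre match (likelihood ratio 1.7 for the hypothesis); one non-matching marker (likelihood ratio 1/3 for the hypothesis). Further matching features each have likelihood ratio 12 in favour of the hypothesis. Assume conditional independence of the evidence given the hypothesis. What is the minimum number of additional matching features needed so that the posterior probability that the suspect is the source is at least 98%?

4

Prior odds = 0.0037/0.9963 = 37/9963.
Combined Bayes factor of the evidence already in hand = 1.6 × 1.7 × (1/3) = 68/75.
Odds after that evidence = (37/9963) × 68/75 = 2516/747225.
Target odds = 0.98/0.02 = 49.
Need 12ⁿ ≥ 49 ÷ (2516/747225) = 36614025/2516.
12³ = 1728 falls short of 36614025/2516 but 12⁴ = 20736 reaches it, so n = 4.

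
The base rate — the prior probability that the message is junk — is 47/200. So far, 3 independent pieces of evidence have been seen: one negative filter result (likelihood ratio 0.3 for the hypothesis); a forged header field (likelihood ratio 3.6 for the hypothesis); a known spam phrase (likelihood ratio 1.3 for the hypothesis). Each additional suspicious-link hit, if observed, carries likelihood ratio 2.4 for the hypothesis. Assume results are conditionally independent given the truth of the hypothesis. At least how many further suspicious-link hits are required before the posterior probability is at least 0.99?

7

Prior odds = 0.235/0.765 = 47/153.
Combined Bayes factor of the evidence already in hand = 0.3 × 3.6 × 1.3 = 1.404.
Odds after that evidence = (47/153) × 1.404 = 1833/4250.
Target odds = 0.99/0.01 = 99.
Need 2.4ⁿ ≥ 99 ÷ (1833/4250) = 140250/611.
2.4⁶ = 2985984/15625 falls short of 140250/611 but 2.4⁷ = 35831808/78125 reaches it, so n = 7.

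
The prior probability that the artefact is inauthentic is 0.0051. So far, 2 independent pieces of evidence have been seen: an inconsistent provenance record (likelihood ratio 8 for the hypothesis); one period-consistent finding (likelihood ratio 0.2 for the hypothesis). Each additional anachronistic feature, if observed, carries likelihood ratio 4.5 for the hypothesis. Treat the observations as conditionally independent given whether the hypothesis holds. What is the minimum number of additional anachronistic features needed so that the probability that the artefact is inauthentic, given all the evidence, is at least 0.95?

6

Prior odds = 0.0051/0.9949 = 51/9949.
Combined Bayes factor of the evidence already in hand = 8 × 0.2 = 1.6.
Odds after that evidence = (51/9949) × 1.6 = 408/49745.
Target odds = 0.95/0.05 = 19.
Need 4.5ⁿ ≥ 19 ÷ (408/49745) = 945155/408.
4.5⁵ = 1845.28125 falls short of 945155/408 but 4.5⁶ = 8303.765625 reaches it, so n = 6.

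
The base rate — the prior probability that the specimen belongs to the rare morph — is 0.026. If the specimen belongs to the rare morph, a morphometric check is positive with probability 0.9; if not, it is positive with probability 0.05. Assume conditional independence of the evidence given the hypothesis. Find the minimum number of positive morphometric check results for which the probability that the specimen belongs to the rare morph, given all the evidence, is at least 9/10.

Prior odds: 0.026 ÷ 0.974 = 13/487.
Likelihood ratio of a positive = 0.9/0.05 = 18.
Target odds: 0.9 ÷ 0.1 = 9.
Require 18ⁿ ≥ 9 ÷ (13/487) = 4383/13.
18² = 324 falls short of 4383/13 but 18³ = 5832 reaches it, so n = 3.

3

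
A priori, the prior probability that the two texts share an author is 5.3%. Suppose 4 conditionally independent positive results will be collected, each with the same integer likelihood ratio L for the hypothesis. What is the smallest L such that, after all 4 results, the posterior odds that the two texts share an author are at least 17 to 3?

4

Prior odds = 0.053/0.947 = 53/947.
Target odds = 17/3.
Need L⁴ ≥ 17/3 ÷ (53/947) = 16099/159.
3⁴ = 81 < 16099/159 ≤ 256 = 4⁴, so L = 4.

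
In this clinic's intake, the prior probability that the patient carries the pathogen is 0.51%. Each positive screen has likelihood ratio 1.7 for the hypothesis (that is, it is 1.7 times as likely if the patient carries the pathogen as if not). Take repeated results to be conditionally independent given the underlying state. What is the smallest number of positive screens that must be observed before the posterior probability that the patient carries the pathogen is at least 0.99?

Prior odds = 0.0051/0.9949 = 51/9949.
Likelihood ratio per positive screen = 1.7.
Target posterior odds = 0.99/0.01 = 99.
Require 1.7ⁿ ≥ 99 ÷ (51/9949) = 328317/17.
1.7¹⁸ ≈14063.1 falls short of 328317/17 but 1.7¹⁹ ≈23907.2 reaches it, so n = 19.

19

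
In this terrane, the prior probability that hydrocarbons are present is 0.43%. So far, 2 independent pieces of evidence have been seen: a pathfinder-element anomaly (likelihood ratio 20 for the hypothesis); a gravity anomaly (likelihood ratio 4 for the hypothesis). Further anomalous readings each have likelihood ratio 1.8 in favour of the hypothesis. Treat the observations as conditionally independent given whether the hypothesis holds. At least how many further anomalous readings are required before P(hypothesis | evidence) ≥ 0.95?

7

Prior odds = 0.0043/0.9957 = 43/9957.
Combined Bayes factor of the evidence already in hand = 20 × 4 = 80.
Odds after that evidence = (43/9957) × 80 = 3440/9957.
Target odds = 0.95/0.05 = 19.
Need 1.8ⁿ ≥ 19 ÷ (3440/9957) = 189183/3440.
1.8⁶ = 531441/15625 falls short of 189183/3440 but 1.8⁷ = 4782969/78125 reaches it, so n = 7.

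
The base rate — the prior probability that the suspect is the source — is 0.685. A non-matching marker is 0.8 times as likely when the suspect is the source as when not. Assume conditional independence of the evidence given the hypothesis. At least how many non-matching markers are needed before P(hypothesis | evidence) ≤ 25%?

Prior odds = 0.685/0.315 = 137/63.
Likelihood ratio per non-matching marker = 0.8.
Target odds: 0.25 ÷ 0.75 = 1/3.
Need (137/63) × 0.8ⁿ ≤ 1/3, i.e. 0.8ⁿ ≤ 21/137.
0.8⁸ = 65536/390625 is still above 21/137 but 0.8⁹ = 262144/1953125 is at or below it, so n = 9.

9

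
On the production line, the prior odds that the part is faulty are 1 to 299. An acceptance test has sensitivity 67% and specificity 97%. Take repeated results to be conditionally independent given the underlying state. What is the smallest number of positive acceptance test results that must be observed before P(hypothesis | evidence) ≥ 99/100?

Prior odds = 1/299.
False-positive rate = 1 − 0.97 = 0.03; likelihood ratio of a positive = 0.67/0.03 = 67/3.
Target posterior odds = 0.99/0.01 = 99.
Require (67/3)ⁿ ≥ 99 ÷ (1/299) = 29601.
(67/3)³ = 300763/27 falls short of 29601 but (67/3)⁴ = 20151121/81 reaches it, so n = 4.

4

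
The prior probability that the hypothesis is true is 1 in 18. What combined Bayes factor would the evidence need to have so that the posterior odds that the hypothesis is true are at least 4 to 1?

68

Prior odds = (1/18)/(17/18) = 1/17.
Target odds = 4.
Required Bayes factor = 4 ÷ (1/17) = 68.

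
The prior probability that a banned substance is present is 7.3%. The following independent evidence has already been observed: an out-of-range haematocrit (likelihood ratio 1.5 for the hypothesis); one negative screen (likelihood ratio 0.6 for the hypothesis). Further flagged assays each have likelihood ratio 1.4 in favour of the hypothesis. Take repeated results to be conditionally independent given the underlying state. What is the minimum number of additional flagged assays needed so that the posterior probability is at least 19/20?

Prior odds = 0.073/0.927 = 73/927.
Combined Bayes factor of the evidence already in hand = 1.5 × 0.6 = 0.9.
Odds after that evidence = (73/927) × 0.9 = 73/1030.
Target odds = 0.95/0.05 = 19.
Need 1.4ⁿ ≥ 19 ÷ (73/1030) = 19570/73.
1.4¹⁶ ≈217.795 falls short of 19570/73 but 1.4¹⁷ ≈304.913 reaches it, so n = 17.

17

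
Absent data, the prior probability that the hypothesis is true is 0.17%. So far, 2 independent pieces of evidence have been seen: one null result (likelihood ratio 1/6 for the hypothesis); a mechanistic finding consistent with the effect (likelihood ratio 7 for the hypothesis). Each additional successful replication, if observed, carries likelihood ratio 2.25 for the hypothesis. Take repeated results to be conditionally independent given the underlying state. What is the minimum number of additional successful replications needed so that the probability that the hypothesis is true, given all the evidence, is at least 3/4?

Prior odds = 0.0017/0.9983 = 17/9983.
Combined Bayes factor of the evidence already in hand = (1/6) × 7 = 7/6.
Odds after that evidence = (17/9983) × 7/6 = 119/59898.
Target odds = 0.75/0.25 = 3.
Need 2.25ⁿ ≥ 3 ÷ (119/59898) = 179694/119.
2.25⁹ = 387420489/262144 falls short of 179694/119 but 2.25¹⁰ ≈3325.26 reaches it, so n = 10.

10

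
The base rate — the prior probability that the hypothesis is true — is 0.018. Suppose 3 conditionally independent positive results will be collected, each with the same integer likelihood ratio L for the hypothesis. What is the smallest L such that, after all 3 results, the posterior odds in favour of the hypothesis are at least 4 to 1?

7

Prior odds = 0.018/0.982 = 9/491.
Target odds = 4.
Need L³ ≥ 4 ÷ (9/491) = 1964/9.
6³ = 216 < 1964/9 ≤ 343 = 7³, so L = 7.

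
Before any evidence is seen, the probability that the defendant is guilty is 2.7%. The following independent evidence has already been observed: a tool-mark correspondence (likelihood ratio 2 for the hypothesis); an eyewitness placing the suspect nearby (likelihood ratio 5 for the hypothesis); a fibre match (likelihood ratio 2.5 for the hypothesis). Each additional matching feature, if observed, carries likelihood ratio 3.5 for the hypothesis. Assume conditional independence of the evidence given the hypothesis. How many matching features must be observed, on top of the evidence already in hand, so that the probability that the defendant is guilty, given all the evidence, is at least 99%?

Prior odds = 0.027/0.973 = 27/973.
Combined Bayes factor of the evidence already in hand = 2 × 5 × 2.5 = 25.
Odds after that evidence = (27/973) × 25 = 675/973.
Target odds = 0.99/0.01 = 99.
Need 3.5ⁿ ≥ 99 ÷ (675/973) = 10703/75.
3.5³ = 42.875 falls short of 10703/75 but 3.5⁴ = 150.0625 reaches it, so n = 4.

4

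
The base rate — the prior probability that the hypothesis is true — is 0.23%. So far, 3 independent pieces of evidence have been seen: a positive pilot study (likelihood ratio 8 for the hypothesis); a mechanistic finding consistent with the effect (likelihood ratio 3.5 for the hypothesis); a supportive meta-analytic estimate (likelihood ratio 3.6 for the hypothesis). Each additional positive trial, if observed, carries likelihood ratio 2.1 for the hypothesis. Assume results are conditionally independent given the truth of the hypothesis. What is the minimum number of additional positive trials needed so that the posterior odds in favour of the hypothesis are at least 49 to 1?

Prior odds = 0.0023/0.9977 = 23/9977.
Combined Bayes factor of the evidence already in hand = 8 × 3.5 × 3.6 = 100.8.
Odds after that evidence = (23/9977) × 100.8 = 11592/49885.
Target odds = 49.
Need 2.1ⁿ ≥ 49 ÷ (11592/49885) = 349195/1656.
2.1⁷ ≈180.109 falls short of 349195/1656 but 2.1⁸ ≈378.229 reaches it, so n = 8.

8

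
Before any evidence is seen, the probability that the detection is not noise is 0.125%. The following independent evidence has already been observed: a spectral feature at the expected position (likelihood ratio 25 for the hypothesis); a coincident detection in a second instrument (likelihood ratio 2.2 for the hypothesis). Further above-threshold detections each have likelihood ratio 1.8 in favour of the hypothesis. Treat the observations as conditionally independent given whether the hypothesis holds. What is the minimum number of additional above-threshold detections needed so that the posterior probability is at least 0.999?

Prior odds = 0.00125/0.99875 = 1/799.
Combined Bayes factor of the evidence already in hand = 25 × 2.2 = 55.
Odds after that evidence = (1/799) × 55 = 55/799.
Target odds = 0.999/0.001 = 999.
Need 1.8ⁿ ≥ 999 ÷ (55/799) = 798201/55.
1.8¹⁶ ≈12144 falls short of 798201/55 but 1.8¹⁷ ≈21859.1 reaches it, so n = 17.

17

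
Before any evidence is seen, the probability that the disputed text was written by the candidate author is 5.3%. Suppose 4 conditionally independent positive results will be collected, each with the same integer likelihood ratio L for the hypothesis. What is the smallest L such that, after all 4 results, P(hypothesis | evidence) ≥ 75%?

Prior odds = 0.053/0.947 = 53/947.
Target odds = 0.75/0.25 = 3.
Need L⁴ ≥ 3 ÷ (53/947) = 2841/53.
2⁴ = 16 < 2841/53 ≤ 81 = 3⁴, so L = 3.

3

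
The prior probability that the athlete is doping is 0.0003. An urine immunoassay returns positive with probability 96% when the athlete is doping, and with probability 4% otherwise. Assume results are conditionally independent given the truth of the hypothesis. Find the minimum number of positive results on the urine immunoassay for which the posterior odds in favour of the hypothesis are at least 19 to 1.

Prior odds = 0.0003/0.9997 = 3/9997.
Likelihood ratio of a positive result = 0.96/0.04 = 24.
Target odds = 19.
Require 24ⁿ ≥ 19 ÷ (3/9997) = 189943/3.
24³ = 13824 falls short of 189943/3 but 24⁴ = 331776 reaches it, so n = 4.

4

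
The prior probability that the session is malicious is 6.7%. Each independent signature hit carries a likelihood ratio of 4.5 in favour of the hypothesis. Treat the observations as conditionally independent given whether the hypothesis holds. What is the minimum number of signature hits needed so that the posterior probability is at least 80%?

3

Prior odds: 0.067 ÷ 0.933 = 67/933.
Likelihood ratio per signature hit = 4.5.
Target odds: 0.8 ÷ 0.2 = 4.
Require 4.5ⁿ ≥ 4 ÷ (67/933) = 3732/67.
4.5² = 20.25 falls short of 3732/67 but 4.5³ = 91.125 reaches it, so n = 3.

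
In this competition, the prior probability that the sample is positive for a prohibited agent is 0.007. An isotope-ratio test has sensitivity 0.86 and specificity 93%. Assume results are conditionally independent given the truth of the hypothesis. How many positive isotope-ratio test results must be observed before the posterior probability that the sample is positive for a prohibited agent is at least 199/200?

5

Prior odds = 0.007/0.993 = 7/993.
False-positive rate = 1 − 0.93 = 0.07; likelihood ratio of a positive = 0.86/0.07 = 86/7.
Target posterior odds = 0.995/0.005 = 199.
Require (86/7)ⁿ ≥ 199 ÷ (7/993) = 197607/7.
(86/7)⁴ = 54700816/2401 falls short of 197607/7 but (86/7)⁵ ≈279899 reaches it, so n = 5.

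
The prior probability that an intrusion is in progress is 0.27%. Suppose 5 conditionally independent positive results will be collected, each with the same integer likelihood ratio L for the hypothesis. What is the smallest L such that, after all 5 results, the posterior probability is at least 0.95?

Prior odds = 0.0027/0.9973 = 27/9973.
Target odds = 0.95/0.05 = 19.
Need L⁵ ≥ 19 ÷ (27/9973) = 189487/27.
5⁵ = 3125 < 189487/27 ≤ 7776 = 6⁵, so L = 6.

6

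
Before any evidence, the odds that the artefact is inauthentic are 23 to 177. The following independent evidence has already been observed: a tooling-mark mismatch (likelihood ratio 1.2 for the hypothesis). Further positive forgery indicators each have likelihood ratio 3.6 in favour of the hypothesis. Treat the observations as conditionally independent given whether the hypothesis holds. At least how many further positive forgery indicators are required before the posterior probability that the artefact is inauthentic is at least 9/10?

4

Prior odds = 23/177.
Bayes factor of the evidence already in hand = 1.2.
Odds after that evidence = (23/177) × 1.2 = 46/295.
Target odds = 0.9/0.1 = 9.
Need 3.6ⁿ ≥ 9 ÷ (46/295) = 2655/46.
3.6³ = 46.656 falls short of 2655/46 but 3.6⁴ = 167.9616 reaches it, so n = 4.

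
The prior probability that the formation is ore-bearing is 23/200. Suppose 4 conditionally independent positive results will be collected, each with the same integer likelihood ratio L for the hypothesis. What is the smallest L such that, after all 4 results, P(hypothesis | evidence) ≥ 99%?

Prior odds = 0.115/0.885 = 23/177.
Target odds = 0.99/0.01 = 99.
Need L⁴ ≥ 99 ÷ (23/177) = 17523/23.
5⁴ = 625 < 17523/23 ≤ 1296 = 6⁴, so L = 6.

6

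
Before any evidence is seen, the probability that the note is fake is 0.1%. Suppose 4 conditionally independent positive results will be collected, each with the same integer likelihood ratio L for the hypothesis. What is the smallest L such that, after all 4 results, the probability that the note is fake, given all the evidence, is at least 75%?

Prior odds = 0.001/0.999 = 1/999.
Target odds = 0.75/0.25 = 3.
Need L⁴ ≥ 3 ÷ (1/999) = 2997.
7⁴ = 2401 < 2997 ≤ 4096 = 8⁴, so L = 8.

8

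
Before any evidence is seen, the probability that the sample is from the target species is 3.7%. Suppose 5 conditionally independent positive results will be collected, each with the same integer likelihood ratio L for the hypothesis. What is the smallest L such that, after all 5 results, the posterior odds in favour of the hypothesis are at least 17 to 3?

Prior odds = 0.037/0.963 = 37/963.
Target odds = 17/3.
Need L⁵ ≥ 17/3 ÷ (37/963) = 5457/37.
2⁵ = 32 < 5457/37 ≤ 243 = 3⁵, so L = 3.

3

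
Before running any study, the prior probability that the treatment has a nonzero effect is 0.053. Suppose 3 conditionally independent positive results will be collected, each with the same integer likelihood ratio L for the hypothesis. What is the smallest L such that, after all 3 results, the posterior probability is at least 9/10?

6

Prior odds = 0.053/0.947 = 53/947.
Target odds = 0.9/0.1 = 9.
Need L³ ≥ 9 ÷ (53/947) = 8523/53.
5³ = 125 < 8523/53 ≤ 216 = 6³, so L = 6.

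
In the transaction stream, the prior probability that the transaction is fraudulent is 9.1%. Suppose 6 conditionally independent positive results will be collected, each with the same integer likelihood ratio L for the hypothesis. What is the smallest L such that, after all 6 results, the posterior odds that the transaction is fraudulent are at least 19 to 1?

Prior odds = 0.091/0.909 = 91/909.
Target odds = 19.
Need L⁶ ≥ 19 ÷ (91/909) = 17271/91.
2⁶ = 64 < 17271/91 ≤ 729 = 3⁶, so L = 3.

3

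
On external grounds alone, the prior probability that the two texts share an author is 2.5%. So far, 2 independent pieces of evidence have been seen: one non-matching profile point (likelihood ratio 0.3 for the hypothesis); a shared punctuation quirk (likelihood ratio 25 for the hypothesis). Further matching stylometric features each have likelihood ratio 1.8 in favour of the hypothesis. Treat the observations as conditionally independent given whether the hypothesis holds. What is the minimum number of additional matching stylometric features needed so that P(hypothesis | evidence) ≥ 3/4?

5

Prior odds = 0.025/0.975 = 1/39.
Combined Bayes factor of the evidence already in hand = 0.3 × 25 = 7.5.
Odds after that evidence = (1/39) × 7.5 = 5/26.
Target odds = 0.75/0.25 = 3.
Need 1.8ⁿ ≥ 3 ÷ (5/26) = 15.6.
1.8⁴ = 10.4976 falls short of 15.6 but 1.8⁵ = 18.89568 reaches it, so n = 5.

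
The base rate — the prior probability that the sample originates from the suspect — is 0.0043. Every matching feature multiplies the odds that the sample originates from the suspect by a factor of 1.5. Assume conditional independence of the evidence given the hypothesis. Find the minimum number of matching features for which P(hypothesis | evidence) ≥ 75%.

Prior odds: 0.0043 ÷ 0.9957 = 43/9957.
Likelihood ratio per matching feature = 1.5.
Target posterior odds = 0.75/0.25 = 3.
Need (43/9957) × 1.5ⁿ ≥ 3, i.e. 1.5ⁿ ≥ 29871/43.
1.5¹⁶ = 43046721/65536 falls short of 29871/43 but 1.5¹⁷ = 129140163/131072 reaches it, so n = 17.

17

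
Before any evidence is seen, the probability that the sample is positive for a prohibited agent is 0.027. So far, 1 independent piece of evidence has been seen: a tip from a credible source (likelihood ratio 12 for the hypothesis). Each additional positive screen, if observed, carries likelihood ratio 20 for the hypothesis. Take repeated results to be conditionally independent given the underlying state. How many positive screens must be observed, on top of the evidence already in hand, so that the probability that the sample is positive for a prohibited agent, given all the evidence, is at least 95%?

2

Prior odds = 0.027/0.973 = 27/973.
Bayes factor of the evidence already in hand = 12.
Odds after that evidence = (27/973) × 12 = 324/973.
Target odds = 0.95/0.05 = 19.
Need 20ⁿ ≥ 19 ÷ (324/973) = 18487/324.
20¹ = 20 falls short of 18487/324 but 20² = 400 reaches it, so n = 2.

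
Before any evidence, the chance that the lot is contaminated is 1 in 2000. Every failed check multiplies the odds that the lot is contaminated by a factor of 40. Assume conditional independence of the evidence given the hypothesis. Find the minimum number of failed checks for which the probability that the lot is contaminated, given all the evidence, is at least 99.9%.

Prior odds: 0.0005 ÷ 0.9995 = 1/1999.
Likelihood ratio per failed check = 40.
Target odds: 0.999 ÷ 0.001 = 999.
Need (1/1999) × 40ⁿ ≥ 999, i.e. 40ⁿ ≥ 1997001.
40³ = 64000 falls short of 1997001 but 40⁴ = 2560000 reaches it, so n = 4.

4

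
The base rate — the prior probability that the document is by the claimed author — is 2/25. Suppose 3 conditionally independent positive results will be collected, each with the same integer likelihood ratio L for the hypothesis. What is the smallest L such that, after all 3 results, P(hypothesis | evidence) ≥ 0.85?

Prior odds = 0.08/0.92 = 2/23.
Target odds = 0.85/0.15 = 17/3.
Need L³ ≥ 17/3 ÷ (2/23) = 391/6.
4³ = 64 < 391/6 ≤ 125 = 5³, so L = 5.

5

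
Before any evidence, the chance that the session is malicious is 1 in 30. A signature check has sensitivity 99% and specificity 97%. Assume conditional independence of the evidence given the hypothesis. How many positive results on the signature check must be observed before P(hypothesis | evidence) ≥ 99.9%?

3

Prior odds = (1/30)/(29/30) = 1/29.
False-positive rate = 1 − 0.97 = 0.03; likelihood ratio of a positive = 0.99/0.03 = 33.
Target posterior odds = 0.999/0.001 = 999.
Require 33ⁿ ≥ 999 ÷ (1/29) = 28971.
33² = 1089 falls short of 28971 but 33³ = 35937 reaches it, so n = 3.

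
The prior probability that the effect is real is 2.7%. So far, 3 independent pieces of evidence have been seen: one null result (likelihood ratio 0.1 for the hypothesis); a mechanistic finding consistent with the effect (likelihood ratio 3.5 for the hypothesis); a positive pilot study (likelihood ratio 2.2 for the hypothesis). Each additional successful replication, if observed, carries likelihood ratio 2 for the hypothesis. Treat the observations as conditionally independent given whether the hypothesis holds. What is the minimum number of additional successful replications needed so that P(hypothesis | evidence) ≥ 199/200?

Prior odds = 0.027/0.973 = 27/973.
Combined Bayes factor of the evidence already in hand = 0.1 × 3.5 × 2.2 = 0.77.
Odds after that evidence = (27/973) × 0.77 = 297/13900.
Target odds = 0.995/0.005 = 199.
Need 2ⁿ ≥ 199 ÷ (297/13900) = 2766100/297.
2¹³ = 8192 falls short of 2766100/297 but 2¹⁴ = 16384 reaches it, so n = 14.

14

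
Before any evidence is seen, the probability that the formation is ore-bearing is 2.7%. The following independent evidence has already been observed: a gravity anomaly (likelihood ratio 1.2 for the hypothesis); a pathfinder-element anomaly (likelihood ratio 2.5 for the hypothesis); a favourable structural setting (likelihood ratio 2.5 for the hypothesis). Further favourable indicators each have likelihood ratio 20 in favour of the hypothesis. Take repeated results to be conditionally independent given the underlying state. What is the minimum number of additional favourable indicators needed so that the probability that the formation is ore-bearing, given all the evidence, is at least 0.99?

Prior odds = 0.027/0.973 = 27/973.
Combined Bayes factor of the evidence already in hand = 1.2 × 2.5 × 2.5 = 7.5.
Odds after that evidence = (27/973) × 7.5 = 405/1946.
Target odds = 0.99/0.01 = 99.
Need 20ⁿ ≥ 99 ÷ (405/1946) = 21406/45.
20² = 400 falls short of 21406/45 but 20³ = 8000 reaches it, so n = 3.

3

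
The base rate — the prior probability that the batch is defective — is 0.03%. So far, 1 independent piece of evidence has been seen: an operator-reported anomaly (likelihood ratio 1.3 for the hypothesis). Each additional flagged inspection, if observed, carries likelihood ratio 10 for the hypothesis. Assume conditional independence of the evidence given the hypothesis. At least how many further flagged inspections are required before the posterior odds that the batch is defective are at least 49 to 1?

6

Prior odds = 0.0003/0.9997 = 3/9997.
Bayes factor of the evidence already in hand = 1.3.
Odds after that evidence = (3/9997) × 1.3 = 3/7690.
Target odds = 49.
Need 10ⁿ ≥ 49 ÷ (3/7690) = 376810/3.
10⁵ = 100000 falls short of 376810/3 but 10⁶ = 1000000 reaches it, so n = 6.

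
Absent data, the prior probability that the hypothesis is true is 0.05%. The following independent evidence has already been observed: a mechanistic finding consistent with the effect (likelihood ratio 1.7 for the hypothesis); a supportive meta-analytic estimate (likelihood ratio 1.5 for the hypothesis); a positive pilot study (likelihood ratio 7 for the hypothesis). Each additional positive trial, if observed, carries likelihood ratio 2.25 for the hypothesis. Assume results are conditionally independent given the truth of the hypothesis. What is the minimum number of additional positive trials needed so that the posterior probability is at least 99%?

12

Prior odds = 0.0005/0.9995 = 1/1999.
Combined Bayes factor of the evidence already in hand = 1.7 × 1.5 × 7 = 17.85.
Odds after that evidence = (1/1999) × 17.85 = 357/39980.
Target odds = 0.99/0.01 = 99.
Need 2.25ⁿ ≥ 99 ÷ (357/39980) = 1319340/119.
2.25¹¹ ≈7481.83 falls short of 1319340/119 but 2.25¹² ≈16834.1 reaches it, so n = 12.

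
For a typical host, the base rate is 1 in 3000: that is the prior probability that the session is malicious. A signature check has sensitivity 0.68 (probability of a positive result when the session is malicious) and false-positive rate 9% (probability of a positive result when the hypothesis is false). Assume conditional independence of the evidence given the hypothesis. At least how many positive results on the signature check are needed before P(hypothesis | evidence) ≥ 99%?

Prior odds = (1/3000)/(2999/3000) = 1/2999.
Likelihood ratio of a positive result = 0.68/0.09 = 68/9.
Target posterior odds = 0.99/0.01 = 99.
Need (1/2999) × (68/9)ⁿ ≥ 99, i.e. (68/9)ⁿ ≥ 296901.
(68/9)⁶ ≈186037 falls short of 296901 but (68/9)⁷ ≈1.40561e+06 reaches it, so n = 7.

7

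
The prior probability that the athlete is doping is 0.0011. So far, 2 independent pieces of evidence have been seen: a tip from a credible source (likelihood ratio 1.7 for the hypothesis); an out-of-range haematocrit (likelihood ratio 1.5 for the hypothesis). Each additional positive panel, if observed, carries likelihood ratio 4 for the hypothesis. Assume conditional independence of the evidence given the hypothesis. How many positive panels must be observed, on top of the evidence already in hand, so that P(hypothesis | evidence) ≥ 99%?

Prior odds = 0.0011/0.9989 = 11/9989.
Combined Bayes factor of the evidence already in hand = 1.7 × 1.5 = 2.55.
Odds after that evidence = (11/9989) × 2.55 = 561/199780.
Target odds = 0.99/0.01 = 99.
Need 4ⁿ ≥ 99 ÷ (561/199780) = 599340/17.
4⁷ = 16384 falls short of 599340/17 but 4⁸ = 65536 reaches it, so n = 8.

8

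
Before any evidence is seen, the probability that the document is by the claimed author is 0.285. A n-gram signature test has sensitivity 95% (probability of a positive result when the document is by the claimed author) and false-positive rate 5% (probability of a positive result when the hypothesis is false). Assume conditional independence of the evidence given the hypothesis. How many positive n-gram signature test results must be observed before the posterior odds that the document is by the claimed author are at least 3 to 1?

Prior odds: 0.285 ÷ 0.715 = 57/143.
Likelihood ratio of a positive result = 0.95/0.05 = 19.
Target odds = 3.
Require 19ⁿ ≥ 3 ÷ (57/143) = 143/19.
19¹ = 19, which meets the required 143/19; so n = 1.

1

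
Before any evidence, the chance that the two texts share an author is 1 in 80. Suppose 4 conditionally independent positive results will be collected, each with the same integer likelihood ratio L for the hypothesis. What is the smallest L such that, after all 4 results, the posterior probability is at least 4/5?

5

Prior odds = 0.0125/0.9875 = 1/79.
Target odds = 0.8/0.2 = 4.
Need L⁴ ≥ 4 ÷ (1/79) = 316.
4⁴ = 256 < 316 ≤ 625 = 5⁴, so L = 5.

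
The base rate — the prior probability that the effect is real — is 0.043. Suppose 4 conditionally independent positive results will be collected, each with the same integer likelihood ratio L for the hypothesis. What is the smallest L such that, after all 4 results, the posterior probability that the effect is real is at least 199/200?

Prior odds = 0.043/0.957 = 43/957.
Target odds = 0.995/0.005 = 199.
Need L⁴ ≥ 199 ÷ (43/957) = 190443/43.
8⁴ = 4096 < 190443/43 ≤ 6561 = 9⁴, so L = 9.

9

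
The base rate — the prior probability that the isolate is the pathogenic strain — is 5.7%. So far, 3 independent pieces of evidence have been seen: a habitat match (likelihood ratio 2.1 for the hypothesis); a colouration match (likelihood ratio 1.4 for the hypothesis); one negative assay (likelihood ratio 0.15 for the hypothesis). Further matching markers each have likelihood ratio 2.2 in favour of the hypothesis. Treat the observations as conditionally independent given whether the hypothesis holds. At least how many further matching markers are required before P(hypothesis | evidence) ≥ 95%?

Prior odds = 0.057/0.943 = 57/943.
Combined Bayes factor of the evidence already in hand = 2.1 × 1.4 × 0.15 = 0.441.
Odds after that evidence = (57/943) × 0.441 = 25137/943000.
Target odds = 0.95/0.05 = 19.
Need 2.2ⁿ ≥ 19 ÷ (25137/943000) = 943000/1323.
2.2⁸ = 214358881/390625 falls short of 943000/1323 but 2.2⁹ ≈1207.27 reaches it, so n = 9.

9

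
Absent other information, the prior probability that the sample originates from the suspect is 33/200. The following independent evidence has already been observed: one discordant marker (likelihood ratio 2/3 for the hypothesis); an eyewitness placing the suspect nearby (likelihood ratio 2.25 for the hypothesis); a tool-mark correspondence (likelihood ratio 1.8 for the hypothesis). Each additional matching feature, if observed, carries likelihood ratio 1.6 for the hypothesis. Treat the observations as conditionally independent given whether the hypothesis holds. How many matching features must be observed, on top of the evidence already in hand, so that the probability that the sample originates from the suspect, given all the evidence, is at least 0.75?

4

Prior odds = 0.165/0.835 = 33/167.
Combined Bayes factor of the evidence already in hand = (2/3) × 2.25 × 1.8 = 2.7.
Odds after that evidence = (33/167) × 2.7 = 891/1670.
Target odds = 0.75/0.25 = 3.
Need 1.6ⁿ ≥ 3 ÷ (891/1670) = 1670/297.
1.6³ = 4.096 falls short of 1670/297 but 1.6⁴ = 6.5536 reaches it, so n = 4.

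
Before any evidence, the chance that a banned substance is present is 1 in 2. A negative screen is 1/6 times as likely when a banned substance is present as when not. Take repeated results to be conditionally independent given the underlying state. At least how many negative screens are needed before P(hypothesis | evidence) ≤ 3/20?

1

Prior odds: 0.5 ÷ 0.5 = 1.
Likelihood ratio per negative screen = 1/6.
Target odds: 0.15 ÷ 0.85 = 3/17.
Need 1 × (1/6)ⁿ ≤ 3/17, i.e. (1/6)ⁿ ≤ 3/17.
(1/6)¹ = 1/6, which is already at or below the required 3/17; so n = 1.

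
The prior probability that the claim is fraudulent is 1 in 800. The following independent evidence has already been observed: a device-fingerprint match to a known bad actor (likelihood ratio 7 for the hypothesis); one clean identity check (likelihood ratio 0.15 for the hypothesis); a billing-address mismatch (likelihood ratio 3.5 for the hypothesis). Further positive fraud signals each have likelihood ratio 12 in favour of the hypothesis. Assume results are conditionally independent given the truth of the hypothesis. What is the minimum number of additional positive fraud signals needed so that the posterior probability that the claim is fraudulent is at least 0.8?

3

Prior odds = 0.00125/0.99875 = 1/799.
Combined Bayes factor of the evidence already in hand = 7 × 0.15 × 3.5 = 3.675.
Odds after that evidence = (1/799) × 3.675 = 147/31960.
Target odds = 0.8/0.2 = 4.
Need 12ⁿ ≥ 4 ÷ (147/31960) = 127840/147.
12² = 144 falls short of 127840/147 but 12³ = 1728 reaches it, so n = 3.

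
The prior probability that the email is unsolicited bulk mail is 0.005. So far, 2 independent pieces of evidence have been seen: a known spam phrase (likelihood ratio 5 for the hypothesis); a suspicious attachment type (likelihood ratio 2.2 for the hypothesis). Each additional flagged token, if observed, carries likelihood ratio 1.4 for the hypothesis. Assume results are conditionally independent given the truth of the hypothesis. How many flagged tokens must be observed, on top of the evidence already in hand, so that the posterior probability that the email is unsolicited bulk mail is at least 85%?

14

Prior odds = 0.005/0.995 = 1/199.
Combined Bayes factor of the evidence already in hand = 5 × 2.2 = 11.
Odds after that evidence = (1/199) × 11 = 11/199.
Target odds = 0.85/0.15 = 17/3.
Need 1.4ⁿ ≥ 17/3 ÷ (11/199) = 3383/33.
1.4¹³ ≈79.3715 falls short of 3383/33 but 1.4¹⁴ ≈111.12 reaches it, so n = 14.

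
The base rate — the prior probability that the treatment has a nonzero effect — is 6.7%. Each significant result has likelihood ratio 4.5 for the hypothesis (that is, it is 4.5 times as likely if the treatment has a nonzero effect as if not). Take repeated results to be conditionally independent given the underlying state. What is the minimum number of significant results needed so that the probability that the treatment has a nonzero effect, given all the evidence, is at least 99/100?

5

Prior odds = 0.067/0.933 = 67/933.
Likelihood ratio per significant result = 4.5.
Target posterior odds = 0.99/0.01 = 99.
Require 4.5ⁿ ≥ 99 ÷ (67/933) = 92367/67.
4.5⁴ = 410.0625 falls short of 92367/67 but 4.5⁵ = 1845.28125 reaches it, so n = 5.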